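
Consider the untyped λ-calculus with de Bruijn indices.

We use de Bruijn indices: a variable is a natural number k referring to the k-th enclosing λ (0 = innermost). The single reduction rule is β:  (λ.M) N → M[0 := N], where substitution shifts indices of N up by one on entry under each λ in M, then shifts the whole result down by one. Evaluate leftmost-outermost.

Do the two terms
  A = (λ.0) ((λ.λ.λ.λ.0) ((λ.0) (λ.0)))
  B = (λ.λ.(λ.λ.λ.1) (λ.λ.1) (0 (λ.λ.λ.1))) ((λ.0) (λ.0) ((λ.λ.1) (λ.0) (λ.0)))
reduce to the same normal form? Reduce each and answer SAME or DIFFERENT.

Term A:
  start: (λ.0) ((λ.λ.λ.λ.0) ((λ.0) (λ.0)))
  step 1: (λ.λ.λ.λ.0) ((λ.0) (λ.0))
  step 2: λ.λ.λ.0

Term B:
  start: (λ.λ.(λ.λ.λ.1) (λ.λ.1) (0 (λ.λ.λ.1))) ((λ.0) (λ.0) ((λ.λ.1) (λ.0) (λ.0)))
  step 1: λ.(λ.λ.λ.1) (λ.λ.1) (0 (λ.λ.λ.1))
  step 2: λ.(λ.λ.1) (0 (λ.λ.λ.1))
  step 3: λ.λ.1 (λ.λ.λ.1)

Answer: DIFFERENT — A ⇓ λ.λ.λ.0, B ⇓ λ.λ.1 (λ.λ.λ.1)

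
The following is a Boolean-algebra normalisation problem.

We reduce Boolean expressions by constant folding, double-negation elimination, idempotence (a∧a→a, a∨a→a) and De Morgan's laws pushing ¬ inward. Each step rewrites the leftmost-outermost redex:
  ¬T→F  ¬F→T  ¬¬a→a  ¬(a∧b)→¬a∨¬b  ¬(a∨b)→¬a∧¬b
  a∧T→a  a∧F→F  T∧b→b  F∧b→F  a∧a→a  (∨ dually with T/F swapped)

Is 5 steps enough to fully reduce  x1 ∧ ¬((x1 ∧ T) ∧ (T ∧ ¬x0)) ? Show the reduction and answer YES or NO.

Answer: NO — after 5 steps the term is x1 ∧ (¬x1 ∨ (¬T ∨ ¬¬x0)), not yet normal

Derivation:
  start: x1 ∧ ¬((x1 ∧ T) ∧ (T ∧ ¬x0))
  step 1: x1 ∧ (¬(x1 ∧ T) ∨ ¬(T ∧ ¬x0))
  step 2: x1 ∧ ((¬x1 ∨ ¬T) ∨ ¬(T ∧ ¬x0))
  step 3: x1 ∧ ((¬x1 ∨ F) ∨ ¬(T ∧ ¬x0))
  step 4: x1 ∧ (¬x1 ∨ ¬(T ∧ ¬x0))
  step 5: x1 ∧ (¬x1 ∨ (¬T ∨ ¬¬x0))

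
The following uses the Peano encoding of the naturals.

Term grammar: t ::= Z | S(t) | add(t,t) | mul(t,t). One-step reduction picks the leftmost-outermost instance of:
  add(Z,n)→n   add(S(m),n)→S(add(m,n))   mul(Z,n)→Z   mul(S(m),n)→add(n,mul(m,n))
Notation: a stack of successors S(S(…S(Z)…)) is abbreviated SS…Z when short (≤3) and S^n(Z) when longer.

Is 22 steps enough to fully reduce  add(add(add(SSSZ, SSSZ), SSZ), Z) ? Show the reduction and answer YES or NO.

Answer: YES — reaches normal form S^8(Z) in 20 ≤ 22 steps

Working:
  start: add(add(add(SSSZ, SSSZ), SSZ), Z)
  →1  add(add(S(add(SSZ, SSSZ)), SSZ), Z)
  →2  add(S(add(add(SSZ, SSSZ), SSZ)), Z)
  →3  S(add(add(add(SSZ, SSSZ), SSZ), Z))
  →4  S(add(add(S(add(SZ, SSSZ)), SSZ), Z))
  →5  S(add(S(add(add(SZ, SSSZ), SSZ)), Z))
  →6  S(S(add(add(add(SZ, SSSZ), SSZ), Z)))
  →7  S(S(add(add(S(add(Z, SSSZ)), SSZ), Z)))
  →8  S(S(add(S(add(add(Z, SSSZ), SSZ)), Z)))
  →9  S(S(S(add(add(add(Z, SSSZ), SSZ), Z))))
  →10  S(S(S(add(add(SSSZ, SSZ), Z))))
  →11  S(S(S(add(S(add(SSZ, SSZ)), Z))))
  →12  S(S(S(S(add(add(SSZ, SSZ), Z)))))
  →13  S(S(S(S(add(S(add(SZ, SSZ)), Z)))))
  →14  S(S(S(S(S(add(add(SZ, SSZ), Z))))))
  →15  S(S(S(S(S(add(S(add(Z, SSZ)), Z))))))
  →16  S(S(S(S(S(S(add(add(Z, SSZ), Z)))))))
  →17  S(S(S(S(S(S(add(SSZ, Z)))))))
  →18  S(S(S(S(S(S(S(add(SZ, Z))))))))
  →19  S(S(S(S(S(S(S(S(add(Z, Z)))))))))
  →20  S^8(Z)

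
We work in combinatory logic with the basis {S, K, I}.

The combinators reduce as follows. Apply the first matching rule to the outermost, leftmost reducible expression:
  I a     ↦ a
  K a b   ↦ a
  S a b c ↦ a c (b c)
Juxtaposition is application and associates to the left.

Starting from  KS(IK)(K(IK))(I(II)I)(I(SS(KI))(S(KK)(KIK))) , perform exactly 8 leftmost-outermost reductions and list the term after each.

  start: KS(IK)(K(IK))(I(II)I)(I(SS(KI))(S(KK)(KIK)))
  step 1: S(K(IK))(I(II)I)(I(SS(KI))(S(KK)(KIK)))
  step 2: K(IK)(I(SS(KI))(S(KK)(KIK)))(I(II)I(I(SS(KI))(S(KK)(KIK))))
  step 3: IK(I(II)I(I(SS(KI))(S(KK)(KIK))))
  step 4: K(I(II)I(I(SS(KI))(S(KK)(KIK))))
  step 5: K(III(I(SS(KI))(S(KK)(KIK))))
  step 6: K(II(I(SS(KI))(S(KK)(KIK))))
  step 7: K(I(I(SS(KI))(S(KK)(KIK))))
  step 8: K(I(SS(KI))(S(KK)(KIK)))

Answer: after 8 steps: K(I(SS(KI))(S(KK)(KIK)))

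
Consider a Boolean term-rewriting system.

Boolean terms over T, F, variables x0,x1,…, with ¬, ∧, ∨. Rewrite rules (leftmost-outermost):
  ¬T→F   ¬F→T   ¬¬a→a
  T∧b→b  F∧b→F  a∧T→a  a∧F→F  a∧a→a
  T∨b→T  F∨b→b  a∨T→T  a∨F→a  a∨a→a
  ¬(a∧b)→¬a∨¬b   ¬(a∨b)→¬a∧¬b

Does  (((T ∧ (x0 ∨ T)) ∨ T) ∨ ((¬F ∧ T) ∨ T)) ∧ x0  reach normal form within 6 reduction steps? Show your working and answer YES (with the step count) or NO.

Answer: YES — reaches normal form x0 in 3 ≤ 6 steps

Reduction:
  start: (((T ∧ (x0 ∨ T)) ∨ T) ∨ ((¬F ∧ T) ∨ T)) ∧ x0
  step 1: (T ∨ ((¬F ∧ T) ∨ T)) ∧ x0
  step 2: T ∧ x0
  step 3: x0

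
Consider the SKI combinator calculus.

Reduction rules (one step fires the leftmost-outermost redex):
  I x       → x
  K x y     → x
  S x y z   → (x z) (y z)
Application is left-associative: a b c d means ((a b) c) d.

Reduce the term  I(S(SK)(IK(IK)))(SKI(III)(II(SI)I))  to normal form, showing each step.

Answer: normal form = K  (in 7 steps)

Reduction:
  start: I(S(SK)(IK(IK)))(SKI(III)(II(SI)I))
  [1] S(SK)(IK(IK))(SKI(III)(II(SI)I))
  [2] SK(SKI(III)(II(SI)I))(IK(IK)(SKI(III)(II(SI)I)))
  [3] K(IK(IK)(SKI(III)(II(SI)I)))(SKI(III)(II(SI)I)(IK(IK)(SKI(III)(II(SI)I))))
  [4] IK(IK)(SKI(III)(II(SI)I))
  [5] K(IK)(SKI(III)(II(SI)I))
  [6] IK
  [7] K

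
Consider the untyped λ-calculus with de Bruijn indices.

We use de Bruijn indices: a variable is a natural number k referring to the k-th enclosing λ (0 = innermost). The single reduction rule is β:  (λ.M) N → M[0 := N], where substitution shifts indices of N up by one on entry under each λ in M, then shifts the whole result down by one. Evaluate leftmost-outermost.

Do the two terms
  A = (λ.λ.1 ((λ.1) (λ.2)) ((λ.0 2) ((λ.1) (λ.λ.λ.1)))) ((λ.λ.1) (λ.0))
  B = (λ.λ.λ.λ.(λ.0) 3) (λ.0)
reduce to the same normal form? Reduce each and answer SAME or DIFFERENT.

Term A:
  start: (λ.λ.1 ((λ.1) (λ.2)) ((λ.0 2) ((λ.1) (λ.λ.λ.1)))) ((λ.λ.1) (λ.0))
  step 1: λ.(λ.λ.1) (λ.0) ((λ.1) (λ.(λ.λ.1) (λ.0))) ((λ.0 ((λ.λ.1) (λ.0))) ((λ.1) (λ.λ.λ.1)))
  step 2: λ.(λ.λ.0) ((λ.1) (λ.(λ.λ.1) (λ.0))) ((λ.0 ((λ.λ.1) (λ.0))) ((λ.1) (λ.λ.λ.1)))
  step 3: λ.(λ.0) ((λ.0 ((λ.λ.1) (λ.0))) ((λ.1) (λ.λ.λ.1)))
  step 4: λ.(λ.0 ((λ.λ.1) (λ.0))) ((λ.1) (λ.λ.λ.1))
  step 5: λ.(λ.1) (λ.λ.λ.1) ((λ.λ.1) (λ.0))
  step 6: λ.0 ((λ.λ.1) (λ.0))
  step 7: λ.0 (λ.λ.0)

Term B:
  start: (λ.λ.λ.λ.(λ.0) 3) (λ.0)
  step 1: λ.λ.λ.(λ.0) (λ.0)
  step 2: λ.λ.λ.λ.0

Answer: DIFFERENT — A ⇓ λ.0 (λ.λ.0), B ⇓ λ.λ.λ.λ.0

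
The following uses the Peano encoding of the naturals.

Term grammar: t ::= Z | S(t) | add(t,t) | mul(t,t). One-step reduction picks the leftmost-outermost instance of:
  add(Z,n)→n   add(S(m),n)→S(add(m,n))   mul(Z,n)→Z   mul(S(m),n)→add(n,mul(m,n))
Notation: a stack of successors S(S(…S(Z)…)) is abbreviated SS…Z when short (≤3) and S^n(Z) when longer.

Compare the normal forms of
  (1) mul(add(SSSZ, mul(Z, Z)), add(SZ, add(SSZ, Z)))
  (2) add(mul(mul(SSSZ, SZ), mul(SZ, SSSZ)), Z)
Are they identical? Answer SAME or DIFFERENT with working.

Term A:
  start: mul(add(SSSZ, mul(Z, Z)), add(SZ, add(SSZ, Z)))
  step 1: mul(S(add(SSZ, mul(Z, Z))), add(SZ, add(SSZ, Z)))
  step 2: add(add(SZ, add(SSZ, Z)), mul(add(SSZ, mul(Z, Z)), add(SZ, add(SSZ, Z))))
  step 3: add(S(add(Z, add(SSZ, Z))), mul(add(SSZ, mul(Z, Z)), add(SZ, add(SSZ, Z))))
  step 4: S(add(add(Z, add(SSZ, Z)), mul(add(SSZ, mul(Z, Z)), add(SZ, add(SSZ, Z)))))
  step 5: S(add(add(SSZ, Z), mul(add(SSZ, mul(Z, Z)), add(SZ, add(SSZ, Z)))))
  step 6: S(add(S(add(SZ, Z)), mul(add(SSZ, mul(Z, Z)), add(SZ, add(SSZ, Z)))))
  step 7: S(S(add(add(SZ, Z), mul(add(SSZ, mul(Z, Z)), add(SZ, add(SSZ, Z))))))
  step 8: S(S(add(S(add(Z, Z)), mul(add(SSZ, mul(Z, Z)), add(SZ, add(SSZ, Z))))))
  step 9: S(S(S(add(add(Z, Z), mul(add(SSZ, mul(Z, Z)), add(SZ, add(SSZ, Z)))))))
  step 10: S(S(S(add(Z, mul(add(SSZ, mul(Z, Z)), add(SZ, add(SSZ, Z)))))))
  step 11: S(S(S(mul(add(SSZ, mul(Z, Z)), add(SZ, add(SSZ, Z))))))
  step 12: S(S(S(mul(S(add(SZ, mul(Z, Z))), add(SZ, add(SSZ, Z))))))
  step 13: S(S(S(add(add(SZ, add(SSZ, Z)), mul(add(SZ, mul(Z, Z)), add(SZ, add(SSZ, Z)))))))
  step 14: S(S(S(add(S(add(Z, add(SSZ, Z))), mul(add(SZ, mul(Z, Z)), add(SZ, add(SSZ, Z)))))))
  step 15: S(S(S(S(add(add(Z, add(SSZ, Z)), mul(add(SZ, mul(Z, Z)), add(SZ, add(SSZ, Z))))))))
  step 16: S(S(S(S(add(add(SSZ, Z), mul(add(SZ, mul(Z, Z)), add(SZ, add(SSZ, Z))))))))
  step 17: S(S(S(S(add(S(add(SZ, Z)), mul(add(SZ, mul(Z, Z)), add(SZ, add(SSZ, Z))))))))
  step 18: S(S(S(S(S(add(add(SZ, Z), mul(add(SZ, mul(Z, Z)), add(SZ, add(SSZ, Z)))))))))
  step 19: S(S(S(S(S(add(S(add(Z, Z)), mul(add(SZ, mul(Z, Z)), add(SZ, add(SSZ, Z)))))))))
  step 20: S(S(S(S(S(S(add(add(Z, Z), mul(add(SZ, mul(Z, Z)), add(SZ, add(SSZ, Z))))))))))
  step 21: S(S(S(S(S(S(add(Z, mul(add(SZ, mul(Z, Z)), add(SZ, add(SSZ, Z))))))))))
  step 22: S(S(S(S(S(S(mul(add(SZ, mul(Z, Z)), add(SZ, add(SSZ, Z)))))))))
  step 23: S(S(S(S(S(S(mul(S(add(Z, mul(Z, Z))), add(SZ, add(SSZ, Z)))))))))
  step 24: S(S(S(S(S(S(add(add(SZ, add(SSZ, Z)), mul(add(Z, mul(Z, Z)), add(SZ, add(SSZ, Z))))))))))
  step 25: S(S(S(S(S(S(add(S(add(Z, add(SSZ, Z))), mul(add(Z, mul(Z, Z)), add(SZ, add(SSZ, Z))))))))))
  step 26: S(S(S(S(S(S(S(add(add(Z, add(SSZ, Z)), mul(add(Z, mul(Z, Z)), add(SZ, add(SSZ, Z)))))))))))
  step 27: S(S(S(S(S(S(S(add(add(SSZ, Z), mul(add(Z, mul(Z, Z)), add(SZ, add(SSZ, Z)))))))))))
  step 28: S(S(S(S(S(S(S(add(S(add(SZ, Z)), mul(add(Z, mul(Z, Z)), add(SZ, add(SSZ, Z)))))))))))
  step 29: S(S(S(S(S(S(S(S(add(add(SZ, Z), mul(add(Z, mul(Z, Z)), add(SZ, add(SSZ, Z))))))))))))
  step 30: S(S(S(S(S(S(S(S(add(S(add(Z, Z)), mul(add(Z, mul(Z, Z)), add(SZ, add(SSZ, Z))))))))))))
  step 31: S(S(S(S(S(S(S(S(S(add(add(Z, Z), mul(add(Z, mul(Z, Z)), add(SZ, add(SSZ, Z)))))))))))))
  step 32: S(S(S(S(S(S(S(S(S(add(Z, mul(add(Z, mul(Z, Z)), add(SZ, add(SSZ, Z)))))))))))))
  step 33: S(S(S(S(S(S(S(S(S(mul(add(Z, mul(Z, Z)), add(SZ, add(SSZ, Z))))))))))))
  step 34: S(S(S(S(S(S(S(S(S(mul(mul(Z, Z), add(SZ, add(SSZ, Z))))))))))))
  step 35: S(S(S(S(S(S(S(S(S(mul(Z, add(SZ, add(SSZ, Z))))))))))))
  step 36: S^9(Z)

Term B:
  start: add(mul(mul(SSSZ, SZ), mul(SZ, SSSZ)), Z)
  step 1: add(mul(add(SZ, mul(SSZ, SZ)), mul(SZ, SSSZ)), Z)
  step 2: add(mul(S(add(Z, mul(SSZ, SZ))), mul(SZ, SSSZ)), Z)
  step 3: add(add(mul(SZ, SSSZ), mul(add(Z, mul(SSZ, SZ)), mul(SZ, SSSZ))), Z)
  step 4: add(add(add(SSSZ, mul(Z, SSSZ)), mul(add(Z, mul(SSZ, SZ)), mul(SZ, SSSZ))), Z)
  step 5: add(add(S(add(SSZ, mul(Z, SSSZ))), mul(add(Z, mul(SSZ, SZ)), mul(SZ, SSSZ))), Z)
  step 6: add(S(add(add(SSZ, mul(Z, SSSZ)), mul(add(Z, mul(SSZ, SZ)), mul(SZ, SSSZ)))), Z)
  step 7: S(add(add(add(SSZ, mul(Z, SSSZ)), mul(add(Z, mul(SSZ, SZ)), mul(SZ, SSSZ))), Z))
  step 8: S(add(add(S(add(SZ, mul(Z, SSSZ))), mul(add(Z, mul(SSZ, SZ)), mul(SZ, SSSZ))), Z))
  step 9: S(add(S(add(add(SZ, mul(Z, SSSZ)), mul(add(Z, mul(SSZ, SZ)), mul(SZ, SSSZ)))), Z))
  step 10: S(S(add(add(add(SZ, mul(Z, SSSZ)), mul(add(Z, mul(SSZ, SZ)), mul(SZ, SSSZ))), Z)))
  step 11: S(S(add(add(S(add(Z, mul(Z, SSSZ))), mul(add(Z, mul(SSZ, SZ)), mul(SZ, SSSZ))), Z)))
  step 12: S(S(add(S(add(add(Z, mul(Z, SSSZ)), mul(add(Z, mul(SSZ, SZ)), mul(SZ, SSSZ)))), Z)))
  step 13: S(S(S(add(add(add(Z, mul(Z, SSSZ)), mul(add(Z, mul(SSZ, SZ)), mul(SZ, SSSZ))), Z))))
  step 14: S(S(S(add(add(mul(Z, SSSZ), mul(add(Z, mul(SSZ, SZ)), mul(SZ, SSSZ))), Z))))
  step 15: S(S(S(add(add(Z, mul(add(Z, mul(SSZ, SZ)), mul(SZ, SSSZ))), Z))))
  step 16: S(S(S(add(mul(add(Z, mul(SSZ, SZ)), mul(SZ, SSSZ)), Z))))
  step 17: S(S(S(add(mul(mul(SSZ, SZ), mul(SZ, SSSZ)), Z))))
  step 18: S(S(S(add(mul(add(SZ, mul(SZ, SZ)), mul(SZ, SSSZ)), Z))))
  step 19: S(S(S(add(mul(S(add(Z, mul(SZ, SZ))), mul(SZ, SSSZ)), Z))))
  step 20: S(S(S(add(add(mul(SZ, SSSZ), mul(add(Z, mul(SZ, SZ)), mul(SZ, SSSZ))), Z))))
  step 21: S(S(S(add(add(add(SSSZ, mul(Z, SSSZ)), mul(add(Z, mul(SZ, SZ)), mul(SZ, SSSZ))), Z))))
  step 22: S(S(S(add(add(S(add(SSZ, mul(Z, SSSZ))), mul(add(Z, mul(SZ, SZ)), mul(SZ, SSSZ))), Z))))
  step 23: S(S(S(add(S(add(add(SSZ, mul(Z, SSSZ)), mul(add(Z, mul(SZ, SZ)), mul(SZ, SSSZ)))), Z))))
  step 24: S(S(S(S(add(add(add(SSZ, mul(Z, SSSZ)), mul(add(Z, mul(SZ, SZ)), mul(SZ, SSSZ))), Z)))))
  step 25: S(S(S(S(add(add(S(add(SZ, mul(Z, SSSZ))), mul(add(Z, mul(SZ, SZ)), mul(SZ, SSSZ))), Z)))))
  step 26: S(S(S(S(add(S(add(add(SZ, mul(Z, SSSZ)), mul(add(Z, mul(SZ, SZ)), mul(SZ, SSSZ)))), Z)))))
  step 27: S(S(S(S(S(add(add(add(SZ, mul(Z, SSSZ)), mul(add(Z, mul(SZ, SZ)), mul(SZ, SSSZ))), Z))))))
  step 28: S(S(S(S(S(add(add(S(add(Z, mul(Z, SSSZ))), mul(add(Z, mul(SZ, SZ)), mul(SZ, SSSZ))), Z))))))
  step 29: S(S(S(S(S(add(S(add(add(Z, mul(Z, SSSZ)), mul(add(Z, mul(SZ, SZ)), mul(SZ, SSSZ)))), Z))))))
  step 30: S(S(S(S(S(S(add(add(add(Z, mul(Z, SSSZ)), mul(add(Z, mul(SZ, SZ)), mul(SZ, SSSZ))), Z)))))))
  step 31: S(S(S(S(S(S(add(add(mul(Z, SSSZ), mul(add(Z, mul(SZ, SZ)), mul(SZ, SSSZ))), Z)))))))
  step 32: S(S(S(S(S(S(add(add(Z, mul(add(Z, mul(SZ, SZ)), mul(SZ, SSSZ))), Z)))))))
  step 33: S(S(S(S(S(S(add(mul(add(Z, mul(SZ, SZ)), mul(SZ, SSSZ)), Z)))))))
  step 34: S(S(S(S(S(S(add(mul(mul(SZ, SZ), mul(SZ, SSSZ)), Z)))))))
  step 35: S(S(S(S(S(S(add(mul(add(SZ, mul(Z, SZ)), mul(SZ, SSSZ)), Z)))))))
  step 36: S(S(S(S(S(S(add(mul(S(add(Z, mul(Z, SZ))), mul(SZ, SSSZ)), Z)))))))
  step 37: S(S(S(S(S(S(add(add(mul(SZ, SSSZ), mul(add(Z, mul(Z, SZ)), mul(SZ, SSSZ))), Z)))))))
  step 38: S(S(S(S(S(S(add(add(add(SSSZ, mul(Z, SSSZ)), mul(add(Z, mul(Z, SZ)), mul(SZ, SSSZ))), Z)))))))
  step 39: S(S(S(S(S(S(add(add(S(add(SSZ, mul(Z, SSSZ))), mul(add(Z, mul(Z, SZ)), mul(SZ, SSSZ))), Z)))))))
  step 40: S(S(S(S(S(S(add(S(add(add(SSZ, mul(Z, SSSZ)), mul(add(Z, mul(Z, SZ)), mul(SZ, SSSZ)))), Z)))))))
  step 41: S(S(S(S(S(S(S(add(add(add(SSZ, mul(Z, SSSZ)), mul(add(Z, mul(Z, SZ)), mul(SZ, SSSZ))), Z))))))))
  step 42: S(S(S(S(S(S(S(add(add(S(add(SZ, mul(Z, SSSZ))), mul(add(Z, mul(Z, SZ)), mul(SZ, SSSZ))), Z))))))))
  step 43: S(S(S(S(S(S(S(add(S(add(add(SZ, mul(Z, SSSZ)), mul(add(Z, mul(Z, SZ)), mul(SZ, SSSZ)))), Z))))))))
  step 44: S(S(S(S(S(S(S(S(add(add(add(SZ, mul(Z, SSSZ)), mul(add(Z, mul(Z, SZ)), mul(SZ, SSSZ))), Z)))))))))
  step 45: S(S(S(S(S(S(S(S(add(add(S(add(Z, mul(Z, SSSZ))), mul(add(Z, mul(Z, SZ)), mul(SZ, SSSZ))), Z)))))))))
  step 46: S(S(S(S(S(S(S(S(add(S(add(add(Z, mul(Z, SSSZ)), mul(add(Z, mul(Z, SZ)), mul(SZ, SSSZ)))), Z)))))))))
  step 47: S(S(S(S(S(S(S(S(S(add(add(add(Z, mul(Z, SSSZ)), mul(add(Z, mul(Z, SZ)), mul(SZ, SSSZ))), Z))))))))))
  step 48: S(S(S(S(S(S(S(S(S(add(add(mul(Z, SSSZ), mul(add(Z, mul(Z, SZ)), mul(SZ, SSSZ))), Z))))))))))
  step 49: S(S(S(S(S(S(S(S(S(add(add(Z, mul(add(Z, mul(Z, SZ)), mul(SZ, SSSZ))), Z))))))))))
  step 50: S(S(S(S(S(S(S(S(S(add(mul(add(Z, mul(Z, SZ)), mul(SZ, SSSZ)), Z))))))))))
  step 51: S(S(S(S(S(S(S(S(S(add(mul(mul(Z, SZ), mul(SZ, SSSZ)), Z))))))))))
  step 52: S(S(S(S(S(S(S(S(S(add(mul(Z, mul(SZ, SSSZ)), Z))))))))))
  step 53: S(S(S(S(S(S(S(S(S(add(Z, Z))))))))))
  step 54: S^9(Z)

Answer: SAME — A ⇓ S^9(Z), B ⇓ S^9(Z)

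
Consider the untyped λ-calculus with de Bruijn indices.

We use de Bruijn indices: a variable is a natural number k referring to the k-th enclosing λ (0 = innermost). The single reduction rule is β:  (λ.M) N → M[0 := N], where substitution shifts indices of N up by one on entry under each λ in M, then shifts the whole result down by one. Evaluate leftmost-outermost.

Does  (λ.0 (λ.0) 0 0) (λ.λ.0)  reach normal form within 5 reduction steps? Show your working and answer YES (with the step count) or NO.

Answer: YES — reaches normal form λ.0 in 4 ≤ 5 steps

Derivation:
  start: (λ.0 (λ.0) 0 0) (λ.λ.0)
  →1  (λ.λ.0) (λ.0) (λ.λ.0) (λ.λ.0)
  →2  (λ.0) (λ.λ.0) (λ.λ.0)
  →3  (λ.λ.0) (λ.λ.0)
  →4  λ.0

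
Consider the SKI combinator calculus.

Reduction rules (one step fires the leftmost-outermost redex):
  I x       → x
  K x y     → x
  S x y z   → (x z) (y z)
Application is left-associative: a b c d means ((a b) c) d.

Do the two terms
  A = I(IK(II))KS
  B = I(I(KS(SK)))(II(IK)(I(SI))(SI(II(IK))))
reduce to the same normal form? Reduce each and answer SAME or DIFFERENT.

Answer: DIFFERENT — A ⇓ S, B ⇓ S(SI)

Derivation:
Term A:
  start: I(IK(II))KS
  step 1: IK(II)KS
  step 2: K(II)KS
  step 3: IIS
  step 4: IS
  step 5: S

Term B:
  start: I(I(KS(SK)))(II(IK)(I(SI))(SI(II(IK))))
  step 1: I(KS(SK))(II(IK)(I(SI))(SI(II(IK))))
  step 2: KS(SK)(II(IK)(I(SI))(SI(II(IK))))
  step 3: S(II(IK)(I(SI))(SI(II(IK))))
  step 4: S(I(IK)(I(SI))(SI(II(IK))))
  step 5: S(IK(I(SI))(SI(II(IK))))
  step 6: S(K(I(SI))(SI(II(IK))))
  step 7: S(I(SI))
  step 8: S(SI)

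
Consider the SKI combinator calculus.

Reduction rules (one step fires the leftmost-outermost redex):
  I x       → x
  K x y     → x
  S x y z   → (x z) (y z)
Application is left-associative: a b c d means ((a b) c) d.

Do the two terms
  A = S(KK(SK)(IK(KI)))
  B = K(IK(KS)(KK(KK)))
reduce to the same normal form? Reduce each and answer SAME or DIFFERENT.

Term A:
  start: S(KK(SK)(IK(KI)))
  step 1: S(K(IK(KI)))
  step 2: S(K(K(KI)))

Term B:
  start: K(IK(KS)(KK(KK)))
  step 1: K(K(KS)(KK(KK)))
  step 2: K(KS)

Answer: DIFFERENT — A ⇓ S(K(K(KI))), B ⇓ K(KS)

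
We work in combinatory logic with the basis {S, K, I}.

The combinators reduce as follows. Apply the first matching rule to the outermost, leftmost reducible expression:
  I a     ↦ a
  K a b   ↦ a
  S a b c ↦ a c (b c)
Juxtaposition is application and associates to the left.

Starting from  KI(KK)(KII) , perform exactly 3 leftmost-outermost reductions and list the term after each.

  start: KI(KK)(KII)
  →1  I(KII)
  →2  KII
  →3  I

Answer: after 3 steps: I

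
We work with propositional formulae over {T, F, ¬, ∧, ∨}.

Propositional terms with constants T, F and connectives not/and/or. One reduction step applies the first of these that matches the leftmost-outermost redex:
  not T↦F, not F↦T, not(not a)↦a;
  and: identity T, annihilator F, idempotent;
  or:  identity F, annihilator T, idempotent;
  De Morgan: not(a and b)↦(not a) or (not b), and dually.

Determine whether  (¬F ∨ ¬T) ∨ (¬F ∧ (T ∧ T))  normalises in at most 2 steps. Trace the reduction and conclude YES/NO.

Answer: NO — after 2 steps the term is T ∨ (¬F ∧ (T ∧ T)), not yet normal

Working:
  start: (¬F ∨ ¬T) ∨ (¬F ∧ (T ∧ T))
  step 1: (T ∨ ¬T) ∨ (¬F ∧ (T ∧ T))
  step 2: T ∨ (¬F ∧ (T ∧ T))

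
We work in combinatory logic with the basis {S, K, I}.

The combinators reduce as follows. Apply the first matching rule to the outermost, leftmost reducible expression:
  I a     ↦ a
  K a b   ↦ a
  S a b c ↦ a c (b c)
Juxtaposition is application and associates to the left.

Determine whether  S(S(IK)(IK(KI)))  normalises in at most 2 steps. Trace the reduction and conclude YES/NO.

Answer: YES — reaches normal form S(SK(K(KI))) in 2 ≤ 2 steps

Derivation:
  start: S(S(IK)(IK(KI)))
  →1  S(SK(IK(KI)))
  →2  S(SK(K(KI)))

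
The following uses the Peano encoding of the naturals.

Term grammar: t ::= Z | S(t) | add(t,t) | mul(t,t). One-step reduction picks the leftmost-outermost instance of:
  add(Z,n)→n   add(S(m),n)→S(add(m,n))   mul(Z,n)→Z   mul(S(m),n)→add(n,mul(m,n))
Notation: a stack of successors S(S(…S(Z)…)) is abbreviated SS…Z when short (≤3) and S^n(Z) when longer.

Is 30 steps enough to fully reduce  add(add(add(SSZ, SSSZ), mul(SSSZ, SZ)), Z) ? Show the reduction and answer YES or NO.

  start: add(add(add(SSZ, SSSZ), mul(SSSZ, SZ)), Z)
  [1] add(add(S(add(SZ, SSSZ)), mul(SSSZ, SZ)), Z)
  [2] add(S(add(add(SZ, SSSZ), mul(SSSZ, SZ))), Z)
  [3] S(add(add(add(SZ, SSSZ), mul(SSSZ, SZ)), Z))
  [4] S(add(add(S(add(Z, SSSZ)), mul(SSSZ, SZ)), Z))
  [5] S(add(S(add(add(Z, SSSZ), mul(SSSZ, SZ))), Z))
  [6] S(S(add(add(add(Z, SSSZ), mul(SSSZ, SZ)), Z)))
  [7] S(S(add(add(SSSZ, mul(SSSZ, SZ)), Z)))
  [8] S(S(add(S(add(SSZ, mul(SSSZ, SZ))), Z)))
  [9] S(S(S(add(add(SSZ, mul(SSSZ, SZ)), Z))))
  [10] S(S(S(add(S(add(SZ, mul(SSSZ, SZ))), Z))))
  [11] S(S(S(S(add(add(SZ, mul(SSSZ, SZ)), Z)))))
  [12] S(S(S(S(add(S(add(Z, mul(SSSZ, SZ))), Z)))))
  [13] S(S(S(S(S(add(add(Z, mul(SSSZ, SZ)), Z))))))
  [14] S(S(S(S(S(add(mul(SSSZ, SZ), Z))))))
  [15] S(S(S(S(S(add(add(SZ, mul(SSZ, SZ)), Z))))))
  [16] S(S(S(S(S(add(S(add(Z, mul(SSZ, SZ))), Z))))))
  [17] S(S(S(S(S(S(add(add(Z, mul(SSZ, SZ)), Z)))))))
  [18] S(S(S(S(S(S(add(mul(SSZ, SZ), Z)))))))
  [19] S(S(S(S(S(S(add(add(SZ, mul(SZ, SZ)), Z)))))))
  [20] S(S(S(S(S(S(add(S(add(Z, mul(SZ, SZ))), Z)))))))
  [21] S(S(S(S(S(S(S(add(add(Z, mul(SZ, SZ)), Z))))))))
  [22] S(S(S(S(S(S(S(add(mul(SZ, SZ), Z))))))))
  [23] S(S(S(S(S(S(S(add(add(SZ, mul(Z, SZ)), Z))))))))
  [24] S(S(S(S(S(S(S(add(S(add(Z, mul(Z, SZ))), Z))))))))
  [25] S(S(S(S(S(S(S(S(add(add(Z, mul(Z, SZ)), Z)))))))))
  [26] S(S(S(S(S(S(S(S(add(mul(Z, SZ), Z)))))))))
  [27] S(S(S(S(S(S(S(S(add(Z, Z)))))))))
  [28] S^8(Z)

Answer: YES — reaches normal form S^8(Z) in 28 ≤ 30 steps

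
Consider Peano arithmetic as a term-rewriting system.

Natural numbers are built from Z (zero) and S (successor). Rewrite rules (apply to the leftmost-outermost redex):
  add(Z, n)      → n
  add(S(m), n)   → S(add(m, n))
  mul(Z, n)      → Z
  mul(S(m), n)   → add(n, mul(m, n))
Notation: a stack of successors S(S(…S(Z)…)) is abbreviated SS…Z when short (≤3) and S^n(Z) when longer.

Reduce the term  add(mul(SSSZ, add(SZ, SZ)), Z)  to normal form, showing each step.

  start: add(mul(SSSZ, add(SZ, SZ)), Z)
  →1  add(add(add(SZ, SZ), mul(SSZ, add(SZ, SZ))), Z)
  →2  add(add(S(add(Z, SZ)), mul(SSZ, add(SZ, SZ))), Z)
  →3  add(S(add(add(Z, SZ), mul(SSZ, add(SZ, SZ)))), Z)
  →4  S(add(add(add(Z, SZ), mul(SSZ, add(SZ, SZ))), Z))
  →5  S(add(add(SZ, mul(SSZ, add(SZ, SZ))), Z))
  →6  S(add(S(add(Z, mul(SSZ, add(SZ, SZ)))), Z))
  →7  S(S(add(add(Z, mul(SSZ, add(SZ, SZ))), Z)))
  →8  S(S(add(mul(SSZ, add(SZ, SZ)), Z)))
  →9  S(S(add(add(add(SZ, SZ), mul(SZ, add(SZ, SZ))), Z)))
  →10  S(S(add(add(S(add(Z, SZ)), mul(SZ, add(SZ, SZ))), Z)))
  →11  S(S(add(S(add(add(Z, SZ), mul(SZ, add(SZ, SZ)))), Z)))
  →12  S(S(S(add(add(add(Z, SZ), mul(SZ, add(SZ, SZ))), Z))))
  →13  S(S(S(add(add(SZ, mul(SZ, add(SZ, SZ))), Z))))
  →14  S(S(S(add(S(add(Z, mul(SZ, add(SZ, SZ)))), Z))))
  →15  S(S(S(S(add(add(Z, mul(SZ, add(SZ, SZ))), Z)))))
  →16  S(S(S(S(add(mul(SZ, add(SZ, SZ)), Z)))))
  →17  S(S(S(S(add(add(add(SZ, SZ), mul(Z, add(SZ, SZ))), Z)))))
  →18  S(S(S(S(add(add(S(add(Z, SZ)), mul(Z, add(SZ, SZ))), Z)))))
  →19  S(S(S(S(add(S(add(add(Z, SZ), mul(Z, add(SZ, SZ)))), Z)))))
  →20  S(S(S(S(S(add(add(add(Z, SZ), mul(Z, add(SZ, SZ))), Z))))))
  →21  S(S(S(S(S(add(add(SZ, mul(Z, add(SZ, SZ))), Z))))))
  →22  S(S(S(S(S(add(S(add(Z, mul(Z, add(SZ, SZ)))), Z))))))
  →23  S(S(S(S(S(S(add(add(Z, mul(Z, add(SZ, SZ))), Z)))))))
  →24  S(S(S(S(S(S(add(mul(Z, add(SZ, SZ)), Z)))))))
  →25  S(S(S(S(S(S(add(Z, Z)))))))
  →26  S^6(Z)

Answer: normal form = S^6(Z)  (in 26 steps)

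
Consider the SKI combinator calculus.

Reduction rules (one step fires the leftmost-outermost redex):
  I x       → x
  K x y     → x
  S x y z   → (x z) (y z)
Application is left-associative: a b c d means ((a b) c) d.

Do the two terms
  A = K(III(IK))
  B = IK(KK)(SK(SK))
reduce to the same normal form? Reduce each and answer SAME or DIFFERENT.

Answer: SAME — A ⇓ KK, B ⇓ KK

Reduction:
Term A:
  start: K(III(IK))
  [1] K(II(IK))
  [2] K(I(IK))
  [3] K(IK)
  [4] KK

Term B:
  start: IK(KK)(SK(SK))
  [1] K(KK)(SK(SK))
  [2] KK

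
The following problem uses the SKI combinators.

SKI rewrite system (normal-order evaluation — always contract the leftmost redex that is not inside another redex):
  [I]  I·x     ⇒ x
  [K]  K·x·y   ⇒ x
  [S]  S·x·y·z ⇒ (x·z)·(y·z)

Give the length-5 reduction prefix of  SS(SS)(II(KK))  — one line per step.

Answer: after 5 steps: S(KK)(SS(KK))

Working:
  start: SS(SS)(II(KK))
  step 1: S(II(KK))(SS(II(KK)))
  step 2: S(I(KK))(SS(II(KK)))
  step 3: S(KK)(SS(II(KK)))
  step 4: S(KK)(SS(I(KK)))
  step 5: S(KK)(SS(KK))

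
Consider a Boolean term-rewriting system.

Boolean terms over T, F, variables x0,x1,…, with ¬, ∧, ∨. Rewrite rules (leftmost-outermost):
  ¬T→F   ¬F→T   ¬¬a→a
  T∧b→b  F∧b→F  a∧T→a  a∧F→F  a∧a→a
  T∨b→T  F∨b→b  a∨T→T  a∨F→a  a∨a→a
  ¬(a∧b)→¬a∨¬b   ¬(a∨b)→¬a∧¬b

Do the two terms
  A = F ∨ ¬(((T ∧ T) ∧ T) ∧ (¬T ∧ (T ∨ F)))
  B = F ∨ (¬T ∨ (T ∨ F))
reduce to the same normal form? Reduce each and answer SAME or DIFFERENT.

Term A:
  start: F ∨ ¬(((T ∧ T) ∧ T) ∧ (¬T ∧ (T ∨ F)))
  [1] ¬(((T ∧ T) ∧ T) ∧ (¬T ∧ (T ∨ F)))
  [2] ¬((T ∧ T) ∧ T) ∨ ¬(¬T ∧ (T ∨ F))
  [3] (¬(T ∧ T) ∨ ¬T) ∨ ¬(¬T ∧ (T ∨ F))
  [4] ((¬T ∨ ¬T) ∨ ¬T) ∨ ¬(¬T ∧ (T ∨ F))
  [5] (¬T ∨ ¬T) ∨ ¬(¬T ∧ (T ∨ F))
  [6] ¬T ∨ ¬(¬T ∧ (T ∨ F))
  [7] F ∨ ¬(¬T ∧ (T ∨ F))
  [8] ¬(¬T ∧ (T ∨ F))
  [9] ¬¬T ∨ ¬(T ∨ F)
  [10] T ∨ ¬(T ∨ F)
  [11] T

Term B:
  start: F ∨ (¬T ∨ (T ∨ F))
  [1] ¬T ∨ (T ∨ F)
  [2] F ∨ (T ∨ F)
  [3] T ∨ F
  [4] T

Answer: SAME — A ⇓ T, B ⇓ T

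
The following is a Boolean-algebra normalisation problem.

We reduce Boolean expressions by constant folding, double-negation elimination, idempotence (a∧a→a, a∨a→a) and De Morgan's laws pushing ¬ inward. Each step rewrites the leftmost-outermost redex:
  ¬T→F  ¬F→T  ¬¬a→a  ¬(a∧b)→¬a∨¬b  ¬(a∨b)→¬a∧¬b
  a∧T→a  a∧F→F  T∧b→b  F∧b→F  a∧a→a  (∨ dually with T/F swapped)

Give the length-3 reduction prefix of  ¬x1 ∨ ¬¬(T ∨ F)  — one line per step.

Answer: after 3 steps: T

Working:
  start: ¬x1 ∨ ¬¬(T ∨ F)
  step 1: ¬x1 ∨ (T ∨ F)
  step 2: ¬x1 ∨ T
  step 3: T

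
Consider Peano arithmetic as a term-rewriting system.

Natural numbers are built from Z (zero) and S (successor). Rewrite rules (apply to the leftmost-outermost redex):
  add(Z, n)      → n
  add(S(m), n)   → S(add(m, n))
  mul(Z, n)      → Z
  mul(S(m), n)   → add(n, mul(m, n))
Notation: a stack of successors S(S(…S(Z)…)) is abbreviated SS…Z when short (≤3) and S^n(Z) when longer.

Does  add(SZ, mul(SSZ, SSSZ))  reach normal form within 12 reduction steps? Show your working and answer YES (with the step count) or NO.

Answer: NO — after 12 steps the term is S(S(S(S(S(S(S(mul(Z, SSSZ)))))))), not yet normal

Derivation:
  start: add(SZ, mul(SSZ, SSSZ))
  step 1: S(add(Z, mul(SSZ, SSSZ)))
  step 2: S(mul(SSZ, SSSZ))
  step 3: S(add(SSSZ, mul(SZ, SSSZ)))
  step 4: S(S(add(SSZ, mul(SZ, SSSZ))))
  step 5: S(S(S(add(SZ, mul(SZ, SSSZ)))))
  step 6: S(S(S(S(add(Z, mul(SZ, SSSZ))))))
  step 7: S(S(S(S(mul(SZ, SSSZ)))))
  step 8: S(S(S(S(add(SSSZ, mul(Z, SSSZ))))))
  step 9: S(S(S(S(S(add(SSZ, mul(Z, SSSZ)))))))
  step 10: S(S(S(S(S(S(add(SZ, mul(Z, SSSZ))))))))
  step 11: S(S(S(S(S(S(S(add(Z, mul(Z, SSSZ)))))))))
  step 12: S(S(S(S(S(S(S(mul(Z, SSSZ))))))))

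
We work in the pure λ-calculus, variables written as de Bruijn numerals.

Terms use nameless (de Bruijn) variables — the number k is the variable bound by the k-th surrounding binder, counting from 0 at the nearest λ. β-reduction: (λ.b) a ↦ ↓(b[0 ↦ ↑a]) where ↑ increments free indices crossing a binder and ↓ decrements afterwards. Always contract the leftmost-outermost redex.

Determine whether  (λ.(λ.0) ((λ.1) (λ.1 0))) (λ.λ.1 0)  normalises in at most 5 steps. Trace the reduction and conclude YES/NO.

Answer: YES — reaches normal form λ.λ.1 0 in 3 ≤ 5 steps

Working:
  start: (λ.(λ.0) ((λ.1) (λ.1 0))) (λ.λ.1 0)
  step 1: (λ.0) ((λ.λ.λ.1 0) (λ.(λ.λ.1 0) 0))
  step 2: (λ.λ.λ.1 0) (λ.(λ.λ.1 0) 0)
  step 3: λ.λ.1 0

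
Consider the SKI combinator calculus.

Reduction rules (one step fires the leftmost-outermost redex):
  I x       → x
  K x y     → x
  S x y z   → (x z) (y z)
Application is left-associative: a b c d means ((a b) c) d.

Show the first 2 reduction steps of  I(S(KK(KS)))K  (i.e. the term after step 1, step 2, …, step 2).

  start: I(S(KK(KS)))K
  [1] S(KK(KS))K
  [2] SKK

Answer: after 2 steps: SKK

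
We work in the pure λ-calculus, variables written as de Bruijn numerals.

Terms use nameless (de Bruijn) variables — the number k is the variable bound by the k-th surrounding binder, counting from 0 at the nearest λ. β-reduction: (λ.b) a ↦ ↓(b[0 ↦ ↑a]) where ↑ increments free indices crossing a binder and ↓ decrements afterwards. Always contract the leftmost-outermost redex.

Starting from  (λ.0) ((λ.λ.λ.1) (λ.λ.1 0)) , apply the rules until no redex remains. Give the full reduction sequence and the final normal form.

Answer: normal form = λ.λ.1  (in 2 steps)

Reduction:
  start: (λ.0) ((λ.λ.λ.1) (λ.λ.1 0))
  step 1: (λ.λ.λ.1) (λ.λ.1 0)
  step 2: λ.λ.1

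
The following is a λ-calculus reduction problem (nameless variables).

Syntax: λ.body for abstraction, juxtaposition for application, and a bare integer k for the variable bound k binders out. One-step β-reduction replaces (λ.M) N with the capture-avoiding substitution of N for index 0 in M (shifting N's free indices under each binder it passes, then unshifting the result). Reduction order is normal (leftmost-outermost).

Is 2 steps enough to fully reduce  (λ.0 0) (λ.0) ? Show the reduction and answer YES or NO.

Answer: YES — reaches normal form λ.0 in 2 ≤ 2 steps

Derivation:
  start: (λ.0 0) (λ.0)
  →1  (λ.0) (λ.0)
  →2  λ.0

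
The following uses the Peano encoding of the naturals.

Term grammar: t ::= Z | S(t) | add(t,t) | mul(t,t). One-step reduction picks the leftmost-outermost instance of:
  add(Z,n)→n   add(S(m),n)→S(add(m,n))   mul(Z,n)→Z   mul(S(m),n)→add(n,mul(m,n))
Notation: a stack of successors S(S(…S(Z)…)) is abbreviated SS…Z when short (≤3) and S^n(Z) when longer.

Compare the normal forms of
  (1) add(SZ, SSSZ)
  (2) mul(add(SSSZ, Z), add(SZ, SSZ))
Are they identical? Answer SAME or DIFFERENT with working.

Term A:
  start: add(SZ, SSSZ)
  step 1: S(add(Z, SSSZ))
  step 2: S^4(Z)

Term B:
  start: mul(add(SSSZ, Z), add(SZ, SSZ))
  step 1: mul(S(add(SSZ, Z)), add(SZ, SSZ))
  step 2: add(add(SZ, SSZ), mul(add(SSZ, Z), add(SZ, SSZ)))
  step 3: add(S(add(Z, SSZ)), mul(add(SSZ, Z), add(SZ, SSZ)))
  step 4: S(add(add(Z, SSZ), mul(add(SSZ, Z), add(SZ, SSZ))))
  step 5: S(add(SSZ, mul(add(SSZ, Z), add(SZ, SSZ))))
  step 6: S(S(add(SZ, mul(add(SSZ, Z), add(SZ, SSZ)))))
  step 7: S(S(S(add(Z, mul(add(SSZ, Z), add(SZ, SSZ))))))
  step 8: S(S(S(mul(add(SSZ, Z), add(SZ, SSZ)))))
  step 9: S(S(S(mul(S(add(SZ, Z)), add(SZ, SSZ)))))
  step 10: S(S(S(add(add(SZ, SSZ), mul(add(SZ, Z), add(SZ, SSZ))))))
  step 11: S(S(S(add(S(add(Z, SSZ)), mul(add(SZ, Z), add(SZ, SSZ))))))
  step 12: S(S(S(S(add(add(Z, SSZ), mul(add(SZ, Z), add(SZ, SSZ)))))))
  step 13: S(S(S(S(add(SSZ, mul(add(SZ, Z), add(SZ, SSZ)))))))
  step 14: S(S(S(S(S(add(SZ, mul(add(SZ, Z), add(SZ, SSZ))))))))
  step 15: S(S(S(S(S(S(add(Z, mul(add(SZ, Z), add(SZ, SSZ)))))))))
  step 16: S(S(S(S(S(S(mul(add(SZ, Z), add(SZ, SSZ))))))))
  step 17: S(S(S(S(S(S(mul(S(add(Z, Z)), add(SZ, SSZ))))))))
  step 18: S(S(S(S(S(S(add(add(SZ, SSZ), mul(add(Z, Z), add(SZ, SSZ)))))))))
  step 19: S(S(S(S(S(S(add(S(add(Z, SSZ)), mul(add(Z, Z), add(SZ, SSZ)))))))))
  step 20: S(S(S(S(S(S(S(add(add(Z, SSZ), mul(add(Z, Z), add(SZ, SSZ))))))))))
  step 21: S(S(S(S(S(S(S(add(SSZ, mul(add(Z, Z), add(SZ, SSZ))))))))))
  step 22: S(S(S(S(S(S(S(S(add(SZ, mul(add(Z, Z), add(SZ, SSZ)))))))))))
  step 23: S(S(S(S(S(S(S(S(S(add(Z, mul(add(Z, Z), add(SZ, SSZ))))))))))))
  step 24: S(S(S(S(S(S(S(S(S(mul(add(Z, Z), add(SZ, SSZ)))))))))))
  step 25: S(S(S(S(S(S(S(S(S(mul(Z, add(SZ, SSZ)))))))))))
  step 26: S^9(Z)

Answer: DIFFERENT — A ⇓ S^4(Z), B ⇓ S^9(Z)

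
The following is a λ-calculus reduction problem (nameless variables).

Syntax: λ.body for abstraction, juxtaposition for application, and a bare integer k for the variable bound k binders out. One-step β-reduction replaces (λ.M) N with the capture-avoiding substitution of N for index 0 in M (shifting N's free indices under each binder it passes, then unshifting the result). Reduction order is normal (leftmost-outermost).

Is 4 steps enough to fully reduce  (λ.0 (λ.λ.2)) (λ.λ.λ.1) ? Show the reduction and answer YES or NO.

Answer: YES — reaches normal form λ.λ.1 in 2 ≤ 4 steps

Reduction:
  start: (λ.0 (λ.λ.2)) (λ.λ.λ.1)
  →1  (λ.λ.λ.1) (λ.λ.λ.λ.λ.1)
  →2  λ.λ.1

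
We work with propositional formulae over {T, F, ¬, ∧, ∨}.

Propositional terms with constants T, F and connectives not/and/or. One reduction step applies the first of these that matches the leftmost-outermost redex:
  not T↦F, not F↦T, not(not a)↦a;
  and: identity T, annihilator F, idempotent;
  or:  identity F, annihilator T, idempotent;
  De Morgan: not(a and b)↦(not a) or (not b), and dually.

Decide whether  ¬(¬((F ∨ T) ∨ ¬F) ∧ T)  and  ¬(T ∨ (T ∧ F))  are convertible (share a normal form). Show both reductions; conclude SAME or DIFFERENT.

Term A:
  start: ¬(¬((F ∨ T) ∨ ¬F) ∧ T)
  step 1: ¬¬((F ∨ T) ∨ ¬F) ∨ ¬T
  step 2: ((F ∨ T) ∨ ¬F) ∨ ¬T
  step 3: (T ∨ ¬F) ∨ ¬T
  step 4: T ∨ ¬T
  step 5: T

Term B:
  start: ¬(T ∨ (T ∧ F))
  step 1: ¬T ∧ ¬(T ∧ F)
  step 2: F ∧ ¬(T ∧ F)
  step 3: F

Answer: DIFFERENT — A ⇓ T, B ⇓ F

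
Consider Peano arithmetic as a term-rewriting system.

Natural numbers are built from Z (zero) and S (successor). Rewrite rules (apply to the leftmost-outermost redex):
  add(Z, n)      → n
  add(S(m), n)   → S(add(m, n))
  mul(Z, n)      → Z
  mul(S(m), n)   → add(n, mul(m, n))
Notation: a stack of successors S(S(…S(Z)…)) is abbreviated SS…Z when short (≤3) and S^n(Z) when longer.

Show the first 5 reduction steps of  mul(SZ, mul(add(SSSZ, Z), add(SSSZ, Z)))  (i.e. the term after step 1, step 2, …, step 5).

Answer: after 5 steps: add(S(add(add(SSZ, Z), mul(add(SSZ, Z), add(SSSZ, Z)))), mul(Z, mul(add(SSSZ, Z), add(SSSZ, Z))))

Working:
  start: mul(SZ, mul(add(SSSZ, Z), add(SSSZ, Z)))
  →1  add(mul(add(SSSZ, Z), add(SSSZ, Z)), mul(Z, mul(add(SSSZ, Z), add(SSSZ, Z))))
  →2  add(mul(S(add(SSZ, Z)), add(SSSZ, Z)), mul(Z, mul(add(SSSZ, Z), add(SSSZ, Z))))
  →3  add(add(add(SSSZ, Z), mul(add(SSZ, Z), add(SSSZ, Z))), mul(Z, mul(add(SSSZ, Z), add(SSSZ, Z))))
  →4  add(add(S(add(SSZ, Z)), mul(add(SSZ, Z), add(SSSZ, Z))), mul(Z, mul(add(SSSZ, Z), add(SSSZ, Z))))
  →5  add(S(add(add(SSZ, Z), mul(add(SSZ, Z), add(SSSZ, Z)))), mul(Z, mul(add(SSSZ, Z), add(SSSZ, Z))))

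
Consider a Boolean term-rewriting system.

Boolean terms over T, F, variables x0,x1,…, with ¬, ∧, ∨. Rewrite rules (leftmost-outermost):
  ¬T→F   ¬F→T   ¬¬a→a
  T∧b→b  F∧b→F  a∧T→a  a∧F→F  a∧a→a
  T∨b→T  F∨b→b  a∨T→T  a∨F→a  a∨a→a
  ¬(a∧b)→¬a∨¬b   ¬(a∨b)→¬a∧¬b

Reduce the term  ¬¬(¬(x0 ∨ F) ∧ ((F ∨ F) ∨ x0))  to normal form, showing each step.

  start: ¬¬(¬(x0 ∨ F) ∧ ((F ∨ F) ∨ x0))
  →1  ¬(x0 ∨ F) ∧ ((F ∨ F) ∨ x0)
  →2  (¬x0 ∧ ¬F) ∧ ((F ∨ F) ∨ x0)
  →3  (¬x0 ∧ T) ∧ ((F ∨ F) ∨ x0)
  →4  ¬x0 ∧ ((F ∨ F) ∨ x0)
  →5  ¬x0 ∧ (F ∨ x0)
  →6  ¬x0 ∧ x0

Answer: normal form = ¬x0 ∧ x0  (in 6 steps)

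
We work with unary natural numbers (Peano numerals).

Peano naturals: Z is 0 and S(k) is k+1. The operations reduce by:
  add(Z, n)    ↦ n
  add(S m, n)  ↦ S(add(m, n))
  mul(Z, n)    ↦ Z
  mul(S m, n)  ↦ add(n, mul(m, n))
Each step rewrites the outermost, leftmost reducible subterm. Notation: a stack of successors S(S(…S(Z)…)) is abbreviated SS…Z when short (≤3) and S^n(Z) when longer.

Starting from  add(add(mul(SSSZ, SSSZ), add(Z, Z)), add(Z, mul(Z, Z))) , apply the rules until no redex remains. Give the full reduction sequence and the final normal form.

  start: add(add(mul(SSSZ, SSSZ), add(Z, Z)), add(Z, mul(Z, Z)))
  [1] add(add(add(SSSZ, mul(SSZ, SSSZ)), add(Z, Z)), add(Z, mul(Z, Z)))
  [2] add(add(S(add(SSZ, mul(SSZ, SSSZ))), add(Z, Z)), add(Z, mul(Z, Z)))
  [3] add(S(add(add(SSZ, mul(SSZ, SSSZ)), add(Z, Z))), add(Z, mul(Z, Z)))
  [4] S(add(add(add(SSZ, mul(SSZ, SSSZ)), add(Z, Z)), add(Z, mul(Z, Z))))
  [5] S(add(add(S(add(SZ, mul(SSZ, SSSZ))), add(Z, Z)), add(Z, mul(Z, Z))))
  [6] S(add(S(add(add(SZ, mul(SSZ, SSSZ)), add(Z, Z))), add(Z, mul(Z, Z))))
  [7] S(S(add(add(add(SZ, mul(SSZ, SSSZ)), add(Z, Z)), add(Z, mul(Z, Z)))))
  [8] S(S(add(add(S(add(Z, mul(SSZ, SSSZ))), add(Z, Z)), add(Z, mul(Z, Z)))))
  [9] S(S(add(S(add(add(Z, mul(SSZ, SSSZ)), add(Z, Z))), add(Z, mul(Z, Z)))))
  [10] S(S(S(add(add(add(Z, mul(SSZ, SSSZ)), add(Z, Z)), add(Z, mul(Z, Z))))))
  [11] S(S(S(add(add(mul(SSZ, SSSZ), add(Z, Z)), add(Z, mul(Z, Z))))))
  [12] S(S(S(add(add(add(SSSZ, mul(SZ, SSSZ)), add(Z, Z)), add(Z, mul(Z, Z))))))
  [13] S(S(S(add(add(S(add(SSZ, mul(SZ, SSSZ))), add(Z, Z)), add(Z, mul(Z, Z))))))
  [14] S(S(S(add(S(add(add(SSZ, mul(SZ, SSSZ)), add(Z, Z))), add(Z, mul(Z, Z))))))
  [15] S(S(S(S(add(add(add(SSZ, mul(SZ, SSSZ)), add(Z, Z)), add(Z, mul(Z, Z)))))))
  [16] S(S(S(S(add(add(S(add(SZ, mul(SZ, SSSZ))), add(Z, Z)), add(Z, mul(Z, Z)))))))
  [17] S(S(S(S(add(S(add(add(SZ, mul(SZ, SSSZ)), add(Z, Z))), add(Z, mul(Z, Z)))))))
  [18] S(S(S(S(S(add(add(add(SZ, mul(SZ, SSSZ)), add(Z, Z)), add(Z, mul(Z, Z))))))))
  [19] S(S(S(S(S(add(add(S(add(Z, mul(SZ, SSSZ))), add(Z, Z)), add(Z, mul(Z, Z))))))))
  [20] S(S(S(S(S(add(S(add(add(Z, mul(SZ, SSSZ)), add(Z, Z))), add(Z, mul(Z, Z))))))))
  [21] S(S(S(S(S(S(add(add(add(Z, mul(SZ, SSSZ)), add(Z, Z)), add(Z, mul(Z, Z)))))))))
  [22] S(S(S(S(S(S(add(add(mul(SZ, SSSZ), add(Z, Z)), add(Z, mul(Z, Z)))))))))
  [23] S(S(S(S(S(S(add(add(add(SSSZ, mul(Z, SSSZ)), add(Z, Z)), add(Z, mul(Z, Z)))))))))
  [24] S(S(S(S(S(S(add(add(S(add(SSZ, mul(Z, SSSZ))), add(Z, Z)), add(Z, mul(Z, Z)))))))))
  [25] S(S(S(S(S(S(add(S(add(add(SSZ, mul(Z, SSSZ)), add(Z, Z))), add(Z, mul(Z, Z)))))))))
  [26] S(S(S(S(S(S(S(add(add(add(SSZ, mul(Z, SSSZ)), add(Z, Z)), add(Z, mul(Z, Z))))))))))
  [27] S(S(S(S(S(S(S(add(add(S(add(SZ, mul(Z, SSSZ))), add(Z, Z)), add(Z, mul(Z, Z))))))))))
  [28] S(S(S(S(S(S(S(add(S(add(add(SZ, mul(Z, SSSZ)), add(Z, Z))), add(Z, mul(Z, Z))))))))))
  [29] S(S(S(S(S(S(S(S(add(add(add(SZ, mul(Z, SSSZ)), add(Z, Z)), add(Z, mul(Z, Z)))))))))))
  [30] S(S(S(S(S(S(S(S(add(add(S(add(Z, mul(Z, SSSZ))), add(Z, Z)), add(Z, mul(Z, Z)))))))))))
  [31] S(S(S(S(S(S(S(S(add(S(add(add(Z, mul(Z, SSSZ)), add(Z, Z))), add(Z, mul(Z, Z)))))))))))
  [32] S(S(S(S(S(S(S(S(S(add(add(add(Z, mul(Z, SSSZ)), add(Z, Z)), add(Z, mul(Z, Z))))))))))))
  [33] S(S(S(S(S(S(S(S(S(add(add(mul(Z, SSSZ), add(Z, Z)), add(Z, mul(Z, Z))))))))))))
  [34] S(S(S(S(S(S(S(S(S(add(add(Z, add(Z, Z)), add(Z, mul(Z, Z))))))))))))
  [35] S(S(S(S(S(S(S(S(S(add(add(Z, Z), add(Z, mul(Z, Z))))))))))))
  [36] S(S(S(S(S(S(S(S(S(add(Z, add(Z, mul(Z, Z))))))))))))
  [37] S(S(S(S(S(S(S(S(S(add(Z, mul(Z, Z)))))))))))
  [38] S(S(S(S(S(S(S(S(S(mul(Z, Z))))))))))
  [39] S^9(Z)

Answer: normal form = S^9(Z)  (in 39 steps)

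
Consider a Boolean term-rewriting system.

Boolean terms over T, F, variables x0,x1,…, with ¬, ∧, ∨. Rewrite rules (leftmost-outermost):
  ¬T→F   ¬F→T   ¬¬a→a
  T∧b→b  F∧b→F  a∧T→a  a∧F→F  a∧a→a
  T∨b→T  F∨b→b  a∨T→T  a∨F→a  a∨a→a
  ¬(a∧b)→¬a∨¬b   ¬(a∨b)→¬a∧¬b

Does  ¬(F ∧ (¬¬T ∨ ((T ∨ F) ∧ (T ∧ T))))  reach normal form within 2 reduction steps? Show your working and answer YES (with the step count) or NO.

  start: ¬(F ∧ (¬¬T ∨ ((T ∨ F) ∧ (T ∧ T))))
  step 1: ¬F ∨ ¬(¬¬T ∨ ((T ∨ F) ∧ (T ∧ T)))
  step 2: T ∨ ¬(¬¬T ∨ ((T ∨ F) ∧ (T ∧ T)))

Answer: NO — after 2 steps the term is T ∨ ¬(¬¬T ∨ ((T ∨ F) ∧ (T ∧ T))), not yet normal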